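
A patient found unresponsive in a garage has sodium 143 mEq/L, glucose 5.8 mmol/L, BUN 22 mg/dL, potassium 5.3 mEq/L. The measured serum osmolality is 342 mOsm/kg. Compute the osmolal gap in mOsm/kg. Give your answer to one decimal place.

Calculated osmolality = 2·Na + glucose + BUN/2.8
= 2·143 + 5.8 + 22/2.8
= 286 + 5.80 + 7.86
= 299.66 mOsm/kg ≈ 299.7 mOsm/kg
Osmolar gap = measured − calculated = 342 − 299.7 = 42.3 mOsm/kg

42.3 mOsm/kg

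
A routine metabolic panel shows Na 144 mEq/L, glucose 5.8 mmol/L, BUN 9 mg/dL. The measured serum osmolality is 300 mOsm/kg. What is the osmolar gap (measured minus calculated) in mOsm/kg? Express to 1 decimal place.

3.0 mOsm/kg

Calculated osmolality = 2·Na + glucose + BUN/2.8
= 2·144 + 5.8 + 9/2.8
= 288 + 5.80 + 3.21
= 297.01 mOsm/kg ≈ 297.0 mOsm/kg
Osmolar gap = measured − calculated = 300 − 297.0 = 3.0 mOsm/kg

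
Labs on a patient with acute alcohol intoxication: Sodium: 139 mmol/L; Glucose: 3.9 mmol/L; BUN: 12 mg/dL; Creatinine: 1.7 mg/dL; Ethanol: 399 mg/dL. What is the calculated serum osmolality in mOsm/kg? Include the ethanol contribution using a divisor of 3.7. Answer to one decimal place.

Calculated osmolality = 2·Na + glucose + BUN/2.8 + ethanol/3.7
= 2·139 + 3.9 + 12/2.8 + 399/3.7
= 278 + 3.90 + 4.29 + 107.84
= 394.03 mOsm/kg

394.0 mOsm/kg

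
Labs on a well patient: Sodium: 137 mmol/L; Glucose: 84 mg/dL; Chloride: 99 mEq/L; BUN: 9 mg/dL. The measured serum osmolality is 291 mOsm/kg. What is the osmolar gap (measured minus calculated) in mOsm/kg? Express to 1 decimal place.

9.1 mOsm/kg

Calculated osmolality = 2·Na + glucose/18 + BUN/2.8
= 2·137 + 84/18 + 9/2.8
= 274 + 4.67 + 3.21
= 281.88 mOsm/kg ≈ 281.9 mOsm/kg
Osmolar gap = measured − calculated = 291 − 281.9 = 9.1 mOsm/kg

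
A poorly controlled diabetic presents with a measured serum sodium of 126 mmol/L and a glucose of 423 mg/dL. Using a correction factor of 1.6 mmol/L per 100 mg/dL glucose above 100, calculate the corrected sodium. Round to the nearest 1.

Corrected Na = measured Na + 1.6 · (glucose − 100)/100
= 126 + 1.6 · (423 − 100)/100
= 126 + 5.2
= 131.2 mmol/L

131 mmol/L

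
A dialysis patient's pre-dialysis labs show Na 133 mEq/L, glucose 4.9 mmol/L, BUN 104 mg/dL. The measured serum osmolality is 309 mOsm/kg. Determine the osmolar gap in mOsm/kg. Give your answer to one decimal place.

Calculated osmolality = 2·Na + glucose + BUN/2.8
= 2·133 + 4.9 + 104/2.8
= 266 + 4.90 + 37.14
= 308.04 mOsm/kg ≈ 308.0 mOsm/kg
Osmolar gap = measured − calculated = 309 − 308.0 = 1.0 mOsm/kg

1.0 mOsm/kg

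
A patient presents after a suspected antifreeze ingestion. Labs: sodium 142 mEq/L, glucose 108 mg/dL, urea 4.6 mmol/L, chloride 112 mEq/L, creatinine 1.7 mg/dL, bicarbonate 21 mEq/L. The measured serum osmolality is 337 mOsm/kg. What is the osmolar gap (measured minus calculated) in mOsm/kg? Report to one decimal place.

Calculated osmolality = 2·Na + glucose/18 + urea
= 2·142 + 108/18 + 4.6
= 284 + 6 + 4.60
= 294.6 mOsm/kg ≈ 294.6 mOsm/kg
Osmolar gap = measured − calculated = 337 − 294.6 = 42.4 mOsm/kg

42.4 mOsm/kg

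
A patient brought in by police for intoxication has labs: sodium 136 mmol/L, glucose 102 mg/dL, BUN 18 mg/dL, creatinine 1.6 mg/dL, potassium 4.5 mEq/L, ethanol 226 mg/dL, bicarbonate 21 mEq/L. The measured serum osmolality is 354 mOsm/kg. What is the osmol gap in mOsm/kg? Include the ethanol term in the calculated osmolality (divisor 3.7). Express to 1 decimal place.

8.8 mOsm/kg

Calculated osmolality = 2·Na + glucose/18 + BUN/2.8 + ethanol/3.7
= 2·136 + 102/18 + 18/2.8 + 226/3.7
= 272 + 5.67 + 6.43 + 61.08
= 345.18 mOsm/kg ≈ 345.2 mOsm/kg
Osmolar gap = measured − calculated = 354 − 345.2 = 8.8 mOsm/kg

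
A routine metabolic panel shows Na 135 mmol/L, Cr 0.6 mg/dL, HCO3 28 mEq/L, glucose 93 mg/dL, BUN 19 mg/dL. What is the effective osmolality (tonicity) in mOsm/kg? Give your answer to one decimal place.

Effective osmolality excludes urea (freely permeant across cell membranes):
2·Na + glucose/18
= 2·135 + 93/18
= 270 + 5.17
= 275.17 mOsm/kg

275.2 mOsm/kg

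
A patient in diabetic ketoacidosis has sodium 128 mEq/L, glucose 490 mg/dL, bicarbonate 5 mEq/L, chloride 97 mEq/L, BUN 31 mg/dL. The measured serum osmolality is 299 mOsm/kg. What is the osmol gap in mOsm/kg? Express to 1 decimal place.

Calculated osmolality = 2·Na + glucose/18 + BUN/2.8
= 2·128 + 490/18 + 31/2.8
= 256 + 27.22 + 11.07
= 294.29 mOsm/kg ≈ 294.3 mOsm/kg
Osmolar gap = measured − calculated = 299 − 294.3 = 4.7 mOsm/kg

4.7 mOsm/kg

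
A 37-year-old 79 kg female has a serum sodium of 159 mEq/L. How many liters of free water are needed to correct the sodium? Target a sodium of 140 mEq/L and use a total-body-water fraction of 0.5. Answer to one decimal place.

5.4 L

TBW = 0.5 · 79 = 39.5 L
Free water deficit = TBW · (Na/140 − 1)
= 39.5 · (159/140 − 1)
= 39.5 · 0.1357
= 5.36 L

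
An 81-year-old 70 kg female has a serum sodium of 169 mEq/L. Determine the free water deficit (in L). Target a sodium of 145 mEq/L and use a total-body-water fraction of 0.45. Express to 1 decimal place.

TBW = 0.45 · 70 = 31.5 L
Free water deficit = TBW · (Na/145 − 1)
= 31.5 · (169/145 − 1)
= 31.5 · 0.1655
= 5.21 L

5.2 L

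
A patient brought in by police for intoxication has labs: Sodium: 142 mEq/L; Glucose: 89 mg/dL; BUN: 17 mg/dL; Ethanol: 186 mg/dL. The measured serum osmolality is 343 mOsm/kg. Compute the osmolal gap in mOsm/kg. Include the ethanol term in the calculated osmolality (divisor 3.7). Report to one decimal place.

-2.3 mOsm/kg

Calculated osmolality = 2·Na + glucose/18 + BUN/2.8 + ethanol/3.7
= 2·142 + 89/18 + 17/2.8 + 186/3.7
= 284 + 4.94 + 6.07 + 50.27
= 345.28 mOsm/kg ≈ 345.3 mOsm/kg
Osmolar gap = measured − calculated = 343 − 345.3 = -2.3 mOsm/kg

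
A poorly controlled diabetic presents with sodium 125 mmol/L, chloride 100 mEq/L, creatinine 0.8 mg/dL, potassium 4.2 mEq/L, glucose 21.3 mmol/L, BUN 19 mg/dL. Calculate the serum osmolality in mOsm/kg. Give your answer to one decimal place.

Calculated osmolality = 2·Na + glucose + BUN/2.8
= 2·125 + 21.3 + 19/2.8
= 250 + 21.30 + 6.79
= 278.09 mOsm/kg

278.1 mOsm/kg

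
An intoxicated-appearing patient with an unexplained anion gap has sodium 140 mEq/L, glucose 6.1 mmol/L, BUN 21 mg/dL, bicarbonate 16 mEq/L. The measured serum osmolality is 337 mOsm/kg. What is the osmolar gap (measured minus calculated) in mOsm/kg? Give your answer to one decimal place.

43.4 mOsm/kg

Calculated osmolality = 2·Na + glucose + BUN/2.8
= 2·140 + 6.1 + 21/2.8
= 280 + 6.10 + 7.50
= 293.6 mOsm/kg ≈ 293.6 mOsm/kg
Osmolar gap = measured − calculated = 337 − 293.6 = 43.4 mOsm/kg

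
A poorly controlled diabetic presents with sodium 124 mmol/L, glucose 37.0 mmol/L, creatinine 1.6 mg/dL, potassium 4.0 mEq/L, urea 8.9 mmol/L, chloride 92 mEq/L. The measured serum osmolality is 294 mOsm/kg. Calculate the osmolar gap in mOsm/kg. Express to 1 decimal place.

0.1 mOsm/kg

Calculated osmolality = 2·Na + glucose + urea
= 2·124 + 37 + 8.9
= 248 + 37 + 8.90
= 293.9 mOsm/kg ≈ 293.9 mOsm/kg
Osmolar gap = measured − calculated = 294 − 293.9 = 0.1 mOsm/kg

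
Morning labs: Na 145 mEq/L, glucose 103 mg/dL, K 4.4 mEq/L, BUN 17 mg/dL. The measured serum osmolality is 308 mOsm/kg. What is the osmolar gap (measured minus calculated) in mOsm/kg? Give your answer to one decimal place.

6.2 mOsm/kg

Calculated osmolality = 2·Na + glucose/18 + BUN/2.8
= 2·145 + 103/18 + 17/2.8
= 290 + 5.72 + 6.07
= 301.79 mOsm/kg ≈ 301.8 mOsm/kg
Osmolar gap = measured − calculated = 308 − 301.8 = 6.2 mOsm/kg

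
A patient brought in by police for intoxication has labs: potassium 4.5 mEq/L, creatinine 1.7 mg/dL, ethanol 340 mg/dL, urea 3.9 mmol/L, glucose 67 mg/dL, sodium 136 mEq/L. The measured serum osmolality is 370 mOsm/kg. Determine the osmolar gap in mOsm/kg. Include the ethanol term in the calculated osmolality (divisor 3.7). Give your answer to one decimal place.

-1.5 mOsm/kg

Calculated osmolality = 2·Na + glucose/18 + urea + ethanol/3.7
= 2·136 + 67/18 + 3.9 + 340/3.7
= 272 + 3.72 + 3.90 + 91.89
= 371.51 mOsm/kg ≈ 371.5 mOsm/kg
Osmolar gap = measured − calculated = 370 − 371.5 = -1.5 mOsm/kg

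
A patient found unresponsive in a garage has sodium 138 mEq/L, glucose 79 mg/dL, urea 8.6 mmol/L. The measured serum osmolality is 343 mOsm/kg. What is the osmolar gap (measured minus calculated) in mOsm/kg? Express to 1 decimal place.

Calculated osmolality = 2·Na + glucose/18 + urea
= 2·138 + 79/18 + 8.6
= 276 + 4.39 + 8.60
= 288.99 mOsm/kg ≈ 289.0 mOsm/kg
Osmolar gap = measured − calculated = 343 − 289.0 = 54.0 mOsm/kg

54.0 mOsm/kg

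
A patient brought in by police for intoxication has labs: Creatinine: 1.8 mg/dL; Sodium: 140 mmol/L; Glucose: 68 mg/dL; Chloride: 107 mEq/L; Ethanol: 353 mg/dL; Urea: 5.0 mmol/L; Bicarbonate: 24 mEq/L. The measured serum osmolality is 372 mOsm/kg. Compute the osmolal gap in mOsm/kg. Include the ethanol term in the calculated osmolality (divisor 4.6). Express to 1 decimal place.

6.5 mOsm/kg

Calculated osmolality = 2·Na + glucose/18 + urea + ethanol/4.6
= 2·140 + 68/18 + 5 + 353/4.6
= 280 + 3.78 + 5 + 76.74
= 365.52 mOsm/kg ≈ 365.5 mOsm/kg
Osmolar gap = measured − calculated = 372 − 365.5 = 6.5 mOsm/kg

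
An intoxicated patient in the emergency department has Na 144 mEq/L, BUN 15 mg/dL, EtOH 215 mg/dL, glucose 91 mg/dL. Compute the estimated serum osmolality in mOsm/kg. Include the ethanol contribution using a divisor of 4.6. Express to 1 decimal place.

345.2 mOsm/kg

Calculated osmolality = 2·Na + glucose/18 + BUN/2.8 + ethanol/4.6
= 2·144 + 91/18 + 15/2.8 + 215/4.6
= 288 + 5.06 + 5.36 + 46.74
= 345.16 mOsm/kg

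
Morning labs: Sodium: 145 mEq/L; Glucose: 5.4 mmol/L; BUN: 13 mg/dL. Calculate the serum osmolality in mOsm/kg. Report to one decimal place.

Calculated osmolality = 2·Na + glucose + BUN/2.8
= 2·145 + 5.4 + 13/2.8
= 290 + 5.40 + 4.64
= 300.04 mOsm/kg

300.0 mOsm/kg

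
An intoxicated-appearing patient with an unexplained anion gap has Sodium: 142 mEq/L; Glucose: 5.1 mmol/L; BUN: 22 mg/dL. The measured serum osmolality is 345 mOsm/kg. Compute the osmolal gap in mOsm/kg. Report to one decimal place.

48.0 mOsm/kg

Calculated osmolality = 2·Na + glucose + BUN/2.8
= 2·142 + 5.1 + 22/2.8
= 284 + 5.10 + 7.86
= 296.96 mOsm/kg ≈ 297.0 mOsm/kg
Osmolar gap = measured − calculated = 345 − 297.0 = 48.0 mOsm/kg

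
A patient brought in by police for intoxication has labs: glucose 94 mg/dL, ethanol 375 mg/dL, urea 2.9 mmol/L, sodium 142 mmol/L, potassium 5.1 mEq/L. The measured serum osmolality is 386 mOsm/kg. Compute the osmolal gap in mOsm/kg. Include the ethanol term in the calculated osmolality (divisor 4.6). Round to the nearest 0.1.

12.4 mOsm/kg

Calculated osmolality = 2·Na + glucose/18 + urea + ethanol/4.6
= 2·142 + 94/18 + 2.9 + 375/4.6
= 284 + 5.22 + 2.90 + 81.52
= 373.64 mOsm/kg ≈ 373.6 mOsm/kg
Osmolar gap = measured − calculated = 386 − 373.6 = 12.4 mOsm/kg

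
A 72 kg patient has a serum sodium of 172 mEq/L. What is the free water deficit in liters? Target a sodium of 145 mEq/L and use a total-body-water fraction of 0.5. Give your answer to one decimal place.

6.7 L

TBW = 0.5 · 72 = 36 L
Free water deficit = TBW · (Na/145 − 1)
= 36 · (172/145 − 1)
= 36 · 0.1862
= 6.7 L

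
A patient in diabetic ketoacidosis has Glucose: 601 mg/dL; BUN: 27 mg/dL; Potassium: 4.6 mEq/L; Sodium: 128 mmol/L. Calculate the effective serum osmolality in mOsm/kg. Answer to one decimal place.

Effective osmolality excludes urea (freely permeant across cell membranes):
2·Na + glucose/18
= 2·128 + 601/18
= 256 + 33.39
= 289.39 mOsm/kg

289.4 mOsm/kg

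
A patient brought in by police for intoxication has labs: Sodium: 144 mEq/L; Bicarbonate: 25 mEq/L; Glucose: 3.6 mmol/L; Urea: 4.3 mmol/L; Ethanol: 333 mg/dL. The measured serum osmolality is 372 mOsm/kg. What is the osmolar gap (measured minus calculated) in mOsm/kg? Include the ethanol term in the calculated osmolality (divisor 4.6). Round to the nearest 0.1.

Calculated osmolality = 2·Na + glucose + urea + ethanol/4.6
= 2·144 + 3.6 + 4.3 + 333/4.6
= 288 + 3.60 + 4.30 + 72.39
= 368.29 mOsm/kg ≈ 368.3 mOsm/kg
Osmolar gap = measured − calculated = 372 − 368.3 = 3.7 mOsm/kg

3.7 mOsm/kg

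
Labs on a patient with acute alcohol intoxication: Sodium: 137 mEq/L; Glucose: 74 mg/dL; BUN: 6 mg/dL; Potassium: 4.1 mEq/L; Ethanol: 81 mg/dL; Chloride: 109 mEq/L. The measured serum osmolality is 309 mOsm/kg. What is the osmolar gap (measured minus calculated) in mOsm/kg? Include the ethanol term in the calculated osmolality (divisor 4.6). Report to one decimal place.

Calculated osmolality = 2·Na + glucose/18 + BUN/2.8 + ethanol/4.6
= 2·137 + 74/18 + 6/2.8 + 81/4.6
= 274 + 4.11 + 2.14 + 17.61
= 297.86 mOsm/kg ≈ 297.9 mOsm/kg
Osmolar gap = measured − calculated = 309 − 297.9 = 11.1 mOsm/kg

11.1 mOsm/kg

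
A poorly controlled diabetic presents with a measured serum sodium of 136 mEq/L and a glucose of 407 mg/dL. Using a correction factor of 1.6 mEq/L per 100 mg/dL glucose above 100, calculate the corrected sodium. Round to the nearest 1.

Corrected Na = measured Na + 1.6 · (glucose − 100)/100
= 136 + 1.6 · (407 − 100)/100
= 136 + 4.9
= 140.9 mEq/L

141 mEq/L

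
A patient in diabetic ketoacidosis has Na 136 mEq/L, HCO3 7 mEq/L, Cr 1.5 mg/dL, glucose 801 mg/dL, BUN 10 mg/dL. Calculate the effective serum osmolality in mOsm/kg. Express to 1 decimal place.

Effective osmolality excludes urea (freely permeant across cell membranes):
2·Na + glucose/18
= 2·136 + 801/18
= 272 + 44.5
= 316.5 mOsm/kg

316.5 mOsm/kg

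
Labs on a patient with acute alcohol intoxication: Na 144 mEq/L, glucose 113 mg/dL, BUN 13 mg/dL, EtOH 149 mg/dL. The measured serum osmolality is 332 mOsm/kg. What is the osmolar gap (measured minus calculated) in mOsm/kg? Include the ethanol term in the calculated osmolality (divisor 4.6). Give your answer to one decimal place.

0.7 mOsm/kg

Calculated osmolality = 2·Na + glucose/18 + BUN/2.8 + ethanol/4.6
= 2·144 + 113/18 + 13/2.8 + 149/4.6
= 288 + 6.28 + 4.64 + 32.39
= 331.31 mOsm/kg ≈ 331.3 mOsm/kg
Osmolar gap = measured − calculated = 332 − 331.3 = 0.7 mOsm/kg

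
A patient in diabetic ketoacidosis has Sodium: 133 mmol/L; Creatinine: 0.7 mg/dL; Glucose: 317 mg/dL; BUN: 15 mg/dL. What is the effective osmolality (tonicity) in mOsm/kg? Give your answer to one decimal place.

Effective osmolality excludes urea (freely permeant across cell membranes):
2·Na + glucose/18
= 2·133 + 317/18
= 266 + 17.61
= 283.61 mOsm/kg

283.6 mOsm/kg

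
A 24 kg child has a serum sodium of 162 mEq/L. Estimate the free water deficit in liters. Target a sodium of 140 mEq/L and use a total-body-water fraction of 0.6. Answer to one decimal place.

TBW = 0.6 · 24 = 14.4 L
Free water deficit = TBW · (Na/140 − 1)
= 14.4 · (162/140 − 1)
= 14.4 · 0.1571
= 2.26 L

2.3 L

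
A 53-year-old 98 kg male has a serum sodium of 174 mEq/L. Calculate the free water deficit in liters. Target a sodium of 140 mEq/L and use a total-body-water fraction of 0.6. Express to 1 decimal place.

TBW = 0.6 · 98 = 58.8 L
Free water deficit = TBW · (Na/140 − 1)
= 58.8 · (174/140 − 1)
= 58.8 · 0.2429
= 14.28 L

14.3 L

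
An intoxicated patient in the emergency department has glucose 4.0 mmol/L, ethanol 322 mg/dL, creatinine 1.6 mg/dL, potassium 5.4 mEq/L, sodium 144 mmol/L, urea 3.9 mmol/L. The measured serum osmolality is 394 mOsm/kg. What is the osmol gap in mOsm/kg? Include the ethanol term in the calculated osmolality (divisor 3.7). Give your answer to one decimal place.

11.1 mOsm/kg

Calculated osmolality = 2·Na + glucose + urea + ethanol/3.7
= 2·144 + 4 + 3.9 + 322/3.7
= 288 + 4 + 3.90 + 87.03
= 382.93 mOsm/kg ≈ 382.9 mOsm/kg
Osmolar gap = measured − calculated = 394 − 382.9 = 11.1 mOsm/kg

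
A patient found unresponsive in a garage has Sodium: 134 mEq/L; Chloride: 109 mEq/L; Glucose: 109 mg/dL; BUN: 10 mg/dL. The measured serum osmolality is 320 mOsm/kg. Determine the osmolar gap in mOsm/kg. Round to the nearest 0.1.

Calculated osmolality = 2·Na + glucose/18 + BUN/2.8
= 2·134 + 109/18 + 10/2.8
= 268 + 6.06 + 3.57
= 277.63 mOsm/kg ≈ 277.6 mOsm/kg
Osmolar gap = measured − calculated = 320 − 277.6 = 42.4 mOsm/kg

42.4 mOsm/kg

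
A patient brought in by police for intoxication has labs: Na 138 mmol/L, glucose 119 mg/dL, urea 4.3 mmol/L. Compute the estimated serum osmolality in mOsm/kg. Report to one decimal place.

286.9 mOsm/kg

Calculated osmolality = 2·Na + glucose/18 + urea
= 2·138 + 119/18 + 4.3
= 276 + 6.61 + 4.30
= 286.91 mOsm/kg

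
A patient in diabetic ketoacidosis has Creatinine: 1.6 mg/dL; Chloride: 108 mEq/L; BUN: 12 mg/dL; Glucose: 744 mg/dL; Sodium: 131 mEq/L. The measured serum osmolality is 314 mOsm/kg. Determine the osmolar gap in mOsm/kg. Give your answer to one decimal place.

6.4 mOsm/kg

Calculated osmolality = 2·Na + glucose/18 + BUN/2.8
= 2·131 + 744/18 + 12/2.8
= 262 + 41.33 + 4.29
= 307.62 mOsm/kg ≈ 307.6 mOsm/kg
Osmolar gap = measured − calculated = 314 − 307.6 = 6.4 mOsm/kg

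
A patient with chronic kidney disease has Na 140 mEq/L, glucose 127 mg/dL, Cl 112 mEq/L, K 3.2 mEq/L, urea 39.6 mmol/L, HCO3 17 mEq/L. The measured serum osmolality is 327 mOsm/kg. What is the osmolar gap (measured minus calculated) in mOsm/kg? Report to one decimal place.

Calculated osmolality = 2·Na + glucose/18 + urea
= 2·140 + 127/18 + 39.6
= 280 + 7.06 + 39.60
= 326.66 mOsm/kg ≈ 326.7 mOsm/kg
Osmolar gap = measured − calculated = 327 − 326.7 = 0.3 mOsm/kg

0.3 mOsm/kg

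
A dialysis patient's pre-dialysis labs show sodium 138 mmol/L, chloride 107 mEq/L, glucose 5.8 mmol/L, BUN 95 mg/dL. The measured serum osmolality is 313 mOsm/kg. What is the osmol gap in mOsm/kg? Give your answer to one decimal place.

-2.7 mOsm/kg

Calculated osmolality = 2·Na + glucose + BUN/2.8
= 2·138 + 5.8 + 95/2.8
= 276 + 5.80 + 33.93
= 315.73 mOsm/kg ≈ 315.7 mOsm/kg
Osmolar gap = measured − calculated = 313 − 315.7 = -2.7 mOsm/kg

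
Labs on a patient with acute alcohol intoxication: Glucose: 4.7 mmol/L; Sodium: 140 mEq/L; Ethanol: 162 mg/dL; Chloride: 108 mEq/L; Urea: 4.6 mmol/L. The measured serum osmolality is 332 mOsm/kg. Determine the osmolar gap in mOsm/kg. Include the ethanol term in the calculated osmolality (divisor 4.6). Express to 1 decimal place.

Calculated osmolality = 2·Na + glucose + urea + ethanol/4.6
= 2·140 + 4.7 + 4.6 + 162/4.6
= 280 + 4.70 + 4.60 + 35.22
= 324.52 mOsm/kg ≈ 324.5 mOsm/kg
Osmolar gap = measured − calculated = 332 − 324.5 = 7.5 mOsm/kg

7.5 mOsm/kg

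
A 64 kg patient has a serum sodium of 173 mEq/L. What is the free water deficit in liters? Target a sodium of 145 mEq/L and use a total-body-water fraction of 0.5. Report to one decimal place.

TBW = 0.5 · 64 = 32 L
Free water deficit = TBW · (Na/145 − 1)
= 32 · (173/145 − 1)
= 32 · 0.1931
= 6.18 L

6.2 L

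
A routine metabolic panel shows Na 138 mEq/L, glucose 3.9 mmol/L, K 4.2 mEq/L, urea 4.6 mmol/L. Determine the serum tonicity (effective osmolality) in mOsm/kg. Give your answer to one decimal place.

Effective osmolality excludes urea (freely permeant across cell membranes):
2·Na + glucose
= 2·138 + 3.9
= 276 + 3.9
= 279.9 mOsm/kg

279.9 mOsm/kg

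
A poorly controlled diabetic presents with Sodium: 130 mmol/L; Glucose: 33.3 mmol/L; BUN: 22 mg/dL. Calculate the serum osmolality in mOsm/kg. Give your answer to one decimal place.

301.2 mOsm/kg

Calculated osmolality = 2·Na + glucose + BUN/2.8
= 2·130 + 33.3 + 22/2.8
= 260 + 33.30 + 7.86
= 301.16 mOsm/kg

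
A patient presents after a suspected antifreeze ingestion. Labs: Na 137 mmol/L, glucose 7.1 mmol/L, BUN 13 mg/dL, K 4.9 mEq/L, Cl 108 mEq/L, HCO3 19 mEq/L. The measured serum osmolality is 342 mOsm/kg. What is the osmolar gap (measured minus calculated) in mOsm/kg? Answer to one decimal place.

56.3 mOsm/kg

Calculated osmolality = 2·Na + glucose + BUN/2.8
= 2·137 + 7.1 + 13/2.8
= 274 + 7.10 + 4.64
= 285.74 mOsm/kg ≈ 285.7 mOsm/kg
Osmolar gap = measured − calculated = 342 − 285.7 = 56.3 mOsm/kg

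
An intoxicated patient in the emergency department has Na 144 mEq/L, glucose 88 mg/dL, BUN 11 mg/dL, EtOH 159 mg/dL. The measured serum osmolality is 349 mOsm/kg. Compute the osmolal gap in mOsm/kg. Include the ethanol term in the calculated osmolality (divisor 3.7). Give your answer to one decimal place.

Calculated osmolality = 2·Na + glucose/18 + BUN/2.8 + ethanol/3.7
= 2·144 + 88/18 + 11/2.8 + 159/3.7
= 288 + 4.89 + 3.93 + 42.97
= 339.79 mOsm/kg ≈ 339.8 mOsm/kg
Osmolar gap = measured − calculated = 349 − 339.8 = 9.2 mOsm/kg

9.2 mOsm/kg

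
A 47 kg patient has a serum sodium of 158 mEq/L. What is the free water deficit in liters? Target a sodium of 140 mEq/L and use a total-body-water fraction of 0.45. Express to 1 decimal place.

TBW = 0.45 · 47 = 21.15 L
Free water deficit = TBW · (Na/140 − 1)
= 21.15 · (158/140 − 1)
= 21.15 · 0.1286
= 2.72 L

2.7 L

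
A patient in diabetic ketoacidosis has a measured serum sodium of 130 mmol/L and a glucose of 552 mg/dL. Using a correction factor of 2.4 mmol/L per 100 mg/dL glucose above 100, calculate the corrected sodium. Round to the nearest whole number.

141 mmol/L

Corrected Na = measured Na + 2.4 · (glucose − 100)/100
= 130 + 2.4 · (552 − 100)/100
= 130 + 10.8
= 140.8 mmol/L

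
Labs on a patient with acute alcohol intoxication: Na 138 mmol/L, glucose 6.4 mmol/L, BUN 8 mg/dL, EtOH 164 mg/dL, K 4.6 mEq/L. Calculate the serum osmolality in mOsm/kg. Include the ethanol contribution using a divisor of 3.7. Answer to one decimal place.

Calculated osmolality = 2·Na + glucose + BUN/2.8 + ethanol/3.7
= 2·138 + 6.4 + 8/2.8 + 164/3.7
= 276 + 6.40 + 2.86 + 44.32
= 329.58 mOsm/kg

329.6 mOsm/kg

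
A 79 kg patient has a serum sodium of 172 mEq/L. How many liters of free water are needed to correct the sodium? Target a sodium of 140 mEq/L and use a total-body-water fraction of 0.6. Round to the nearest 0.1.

10.8 L

TBW = 0.6 · 79 = 47.4 L
Free water deficit = TBW · (Na/140 − 1)
= 47.4 · (172/140 − 1)
= 47.4 · 0.2286
= 10.84 L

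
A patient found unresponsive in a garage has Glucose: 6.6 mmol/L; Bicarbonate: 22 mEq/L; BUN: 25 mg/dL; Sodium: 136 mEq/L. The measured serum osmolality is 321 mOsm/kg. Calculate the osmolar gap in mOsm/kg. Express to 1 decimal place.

Calculated osmolality = 2·Na + glucose + BUN/2.8
= 2·136 + 6.6 + 25/2.8
= 272 + 6.60 + 8.93
= 287.53 mOsm/kg ≈ 287.5 mOsm/kg
Osmolar gap = measured − calculated = 321 − 287.5 = 33.5 mOsm/kg

33.5 mOsm/kg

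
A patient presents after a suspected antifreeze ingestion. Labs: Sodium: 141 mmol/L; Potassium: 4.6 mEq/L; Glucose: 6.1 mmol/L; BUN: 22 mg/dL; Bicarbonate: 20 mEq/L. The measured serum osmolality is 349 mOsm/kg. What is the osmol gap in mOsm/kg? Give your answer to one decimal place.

Calculated osmolality = 2·Na + glucose + BUN/2.8
= 2·141 + 6.1 + 22/2.8
= 282 + 6.10 + 7.86
= 295.96 mOsm/kg ≈ 296.0 mOsm/kg
Osmolar gap = measured − calculated = 349 − 296.0 = 53.0 mOsm/kg

53.0 mOsm/kg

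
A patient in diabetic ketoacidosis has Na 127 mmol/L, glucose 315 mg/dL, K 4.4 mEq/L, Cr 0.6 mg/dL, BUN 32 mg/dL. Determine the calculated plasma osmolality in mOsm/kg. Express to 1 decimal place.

Calculated osmolality = 2·Na + glucose/18 + BUN/2.8
= 2·127 + 315/18 + 32/2.8
= 254 + 17.50 + 11.43
= 282.93 mOsm/kg

282.9 mOsm/kg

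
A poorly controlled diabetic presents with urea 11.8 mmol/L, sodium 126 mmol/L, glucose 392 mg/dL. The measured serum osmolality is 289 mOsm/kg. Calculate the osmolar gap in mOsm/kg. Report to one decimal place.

3.4 mOsm/kg

Calculated osmolality = 2·Na + glucose/18 + urea
= 2·126 + 392/18 + 11.8
= 252 + 21.78 + 11.80
= 285.58 mOsm/kg ≈ 285.6 mOsm/kg
Osmolar gap = measured − calculated = 289 − 285.6 = 3.4 mOsm/kg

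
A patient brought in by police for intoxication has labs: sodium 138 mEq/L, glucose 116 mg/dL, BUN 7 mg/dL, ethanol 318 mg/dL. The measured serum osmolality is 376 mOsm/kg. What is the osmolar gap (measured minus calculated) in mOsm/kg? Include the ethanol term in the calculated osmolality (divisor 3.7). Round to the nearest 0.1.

Calculated osmolality = 2·Na + glucose/18 + BUN/2.8 + ethanol/3.7
= 2·138 + 116/18 + 7/2.8 + 318/3.7
= 276 + 6.44 + 2.50 + 85.95
= 370.89 mOsm/kg ≈ 370.9 mOsm/kg
Osmolar gap = measured − calculated = 376 − 370.9 = 5.1 mOsm/kg

5.1 mOsm/kg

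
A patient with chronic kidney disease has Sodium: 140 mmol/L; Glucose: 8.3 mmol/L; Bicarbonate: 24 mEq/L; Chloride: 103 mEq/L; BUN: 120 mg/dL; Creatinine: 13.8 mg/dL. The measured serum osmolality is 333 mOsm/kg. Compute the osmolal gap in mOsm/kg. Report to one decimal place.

1.8 mOsm/kg

Calculated osmolality = 2·Na + glucose + BUN/2.8
= 2·140 + 8.3 + 120/2.8
= 280 + 8.30 + 42.86
= 331.16 mOsm/kg ≈ 331.2 mOsm/kg
Osmolar gap = measured − calculated = 333 − 331.2 = 1.8 mOsm/kg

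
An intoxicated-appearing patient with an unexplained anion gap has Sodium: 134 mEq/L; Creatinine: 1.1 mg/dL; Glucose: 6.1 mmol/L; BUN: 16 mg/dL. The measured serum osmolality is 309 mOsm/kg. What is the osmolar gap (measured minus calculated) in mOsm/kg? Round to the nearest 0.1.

29.2 mOsm/kg

Calculated osmolality = 2·Na + glucose + BUN/2.8
= 2·134 + 6.1 + 16/2.8
= 268 + 6.10 + 5.71
= 279.81 mOsm/kg ≈ 279.8 mOsm/kg
Osmolar gap = measured − calculated = 309 − 279.8 = 29.2 mOsm/kg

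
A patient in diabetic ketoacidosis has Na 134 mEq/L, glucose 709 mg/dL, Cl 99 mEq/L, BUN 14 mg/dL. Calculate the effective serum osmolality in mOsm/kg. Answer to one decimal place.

307.4 mOsm/kg

Effective osmolality excludes urea (freely permeant across cell membranes):
2·Na + glucose/18
= 2·134 + 709/18
= 268 + 39.39
= 307.39 mOsm/kg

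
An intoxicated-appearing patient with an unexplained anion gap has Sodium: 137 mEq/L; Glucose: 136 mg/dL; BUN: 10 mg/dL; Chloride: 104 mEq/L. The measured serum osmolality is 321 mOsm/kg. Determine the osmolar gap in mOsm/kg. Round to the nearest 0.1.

Calculated osmolality = 2·Na + glucose/18 + BUN/2.8
= 2·137 + 136/18 + 10/2.8
= 274 + 7.56 + 3.57
= 285.13 mOsm/kg ≈ 285.1 mOsm/kg
Osmolar gap = measured − calculated = 321 − 285.1 = 35.9 mOsm/kg

35.9 mOsm/kg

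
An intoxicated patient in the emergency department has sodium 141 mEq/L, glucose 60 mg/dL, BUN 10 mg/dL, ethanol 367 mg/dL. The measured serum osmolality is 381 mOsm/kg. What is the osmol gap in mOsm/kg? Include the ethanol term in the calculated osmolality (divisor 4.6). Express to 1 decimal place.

12.3 mOsm/kg

Calculated osmolality = 2·Na + glucose/18 + BUN/2.8 + ethanol/4.6
= 2·141 + 60/18 + 10/2.8 + 367/4.6
= 282 + 3.33 + 3.57 + 79.78
= 368.68 mOsm/kg ≈ 368.7 mOsm/kg
Osmolar gap = measured − calculated = 381 − 368.7 = 12.3 mOsm/kg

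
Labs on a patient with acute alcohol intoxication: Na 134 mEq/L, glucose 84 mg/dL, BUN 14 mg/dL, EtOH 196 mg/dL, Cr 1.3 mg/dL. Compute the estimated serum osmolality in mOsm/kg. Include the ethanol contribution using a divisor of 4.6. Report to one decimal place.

320.3 mOsm/kg

Calculated osmolality = 2·Na + glucose/18 + BUN/2.8 + ethanol/4.6
= 2·134 + 84/18 + 14/2.8 + 196/4.6
= 268 + 4.67 + 5 + 42.61
= 320.28 mOsm/kg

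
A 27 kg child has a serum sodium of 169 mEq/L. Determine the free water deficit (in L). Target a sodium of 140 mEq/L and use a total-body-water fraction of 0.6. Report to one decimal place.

3.4 L

TBW = 0.6 · 27 = 16.2 L
Free water deficit = TBW · (Na/140 − 1)
= 16.2 · (169/140 − 1)
= 16.2 · 0.2071
= 3.36 L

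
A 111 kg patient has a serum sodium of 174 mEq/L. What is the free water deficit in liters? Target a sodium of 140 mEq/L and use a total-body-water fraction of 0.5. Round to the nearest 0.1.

13.5 L

TBW = 0.5 · 111 = 55.5 L
Free water deficit = TBW · (Na/140 − 1)
= 55.5 · (174/140 − 1)
= 55.5 · 0.2429
= 13.48 L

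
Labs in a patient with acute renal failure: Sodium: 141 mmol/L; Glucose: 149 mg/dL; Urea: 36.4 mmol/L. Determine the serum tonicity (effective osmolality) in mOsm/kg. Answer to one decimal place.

290.3 mOsm/kg

Effective osmolality excludes urea (freely permeant across cell membranes):
2·Na + glucose/18
= 2·141 + 149/18
= 282 + 8.28
= 290.28 mOsm/kg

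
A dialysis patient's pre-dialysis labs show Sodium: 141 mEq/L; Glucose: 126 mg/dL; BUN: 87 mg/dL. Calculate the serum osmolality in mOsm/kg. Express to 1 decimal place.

Calculated osmolality = 2·Na + glucose/18 + BUN/2.8
= 2·141 + 126/18 + 87/2.8
= 282 + 7 + 31.07
= 320.07 mOsm/kg

320.1 mOsm/kg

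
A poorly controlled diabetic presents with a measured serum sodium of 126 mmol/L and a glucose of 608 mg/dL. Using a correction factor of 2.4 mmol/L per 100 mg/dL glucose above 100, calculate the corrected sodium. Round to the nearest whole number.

Corrected Na = measured Na + 2.4 · (glucose − 100)/100
= 126 + 2.4 · (608 − 100)/100
= 126 + 12.2
= 138.2 mmol/L

138 mmol/L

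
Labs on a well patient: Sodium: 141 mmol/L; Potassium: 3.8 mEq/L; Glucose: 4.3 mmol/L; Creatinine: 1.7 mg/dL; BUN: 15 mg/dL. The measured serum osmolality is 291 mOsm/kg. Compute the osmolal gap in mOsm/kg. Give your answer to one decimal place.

-0.7 mOsm/kg

Calculated osmolality = 2·Na + glucose + BUN/2.8
= 2·141 + 4.3 + 15/2.8
= 282 + 4.30 + 5.36
= 291.66 mOsm/kg ≈ 291.7 mOsm/kg
Osmolar gap = measured − calculated = 291 − 291.7 = -0.7 mOsm/kg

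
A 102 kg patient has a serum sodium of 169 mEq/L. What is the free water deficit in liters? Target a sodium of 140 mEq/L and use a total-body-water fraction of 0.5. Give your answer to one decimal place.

10.6 L

TBW = 0.5 · 102 = 51 L
Free water deficit = TBW · (Na/140 − 1)
= 51 · (169/140 − 1)
= 51 · 0.2071
= 10.56 L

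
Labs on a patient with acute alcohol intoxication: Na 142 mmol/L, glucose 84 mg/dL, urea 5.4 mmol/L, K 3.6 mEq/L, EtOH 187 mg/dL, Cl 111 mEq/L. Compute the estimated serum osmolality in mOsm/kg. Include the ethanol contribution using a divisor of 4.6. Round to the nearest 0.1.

334.7 mOsm/kg

Calculated osmolality = 2·Na + glucose/18 + urea + ethanol/4.6
= 2·142 + 84/18 + 5.4 + 187/4.6
= 284 + 4.67 + 5.40 + 40.65
= 334.72 mOsm/kg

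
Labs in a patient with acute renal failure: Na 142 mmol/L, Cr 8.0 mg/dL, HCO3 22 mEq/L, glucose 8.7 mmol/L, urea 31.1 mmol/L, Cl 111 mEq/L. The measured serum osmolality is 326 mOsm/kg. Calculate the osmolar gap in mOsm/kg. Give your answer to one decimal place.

2.2 mOsm/kg

Calculated osmolality = 2·Na + glucose + urea
= 2·142 + 8.7 + 31.1
= 284 + 8.70 + 31.10
= 323.8 mOsm/kg ≈ 323.8 mOsm/kg
Osmolar gap = measured − calculated = 326 − 323.8 = 2.2 mOsm/kg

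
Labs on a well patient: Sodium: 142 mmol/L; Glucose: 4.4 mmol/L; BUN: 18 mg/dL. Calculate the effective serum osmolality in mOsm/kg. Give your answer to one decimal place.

288.4 mOsm/kg

Effective osmolality excludes urea (freely permeant across cell membranes):
2·Na + glucose
= 2·142 + 4.4
= 284 + 4.4
= 288.4 mOsm/kg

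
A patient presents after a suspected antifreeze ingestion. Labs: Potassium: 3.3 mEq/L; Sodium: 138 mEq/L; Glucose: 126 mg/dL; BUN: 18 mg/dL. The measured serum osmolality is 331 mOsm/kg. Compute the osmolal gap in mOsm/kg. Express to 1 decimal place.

41.6 mOsm/kg

Calculated osmolality = 2·Na + glucose/18 + BUN/2.8
= 2·138 + 126/18 + 18/2.8
= 276 + 7 + 6.43
= 289.43 mOsm/kg ≈ 289.4 mOsm/kg
Osmolar gap = measured − calculated = 331 − 289.4 = 41.6 mOsm/kg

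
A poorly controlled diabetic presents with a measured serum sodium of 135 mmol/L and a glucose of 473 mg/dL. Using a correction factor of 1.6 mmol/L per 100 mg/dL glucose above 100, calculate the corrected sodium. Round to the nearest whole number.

Corrected Na = measured Na + 1.6 · (glucose − 100)/100
= 135 + 1.6 · (473 − 100)/100
= 135 + 6
= 141 mmol/L

141 mmol/L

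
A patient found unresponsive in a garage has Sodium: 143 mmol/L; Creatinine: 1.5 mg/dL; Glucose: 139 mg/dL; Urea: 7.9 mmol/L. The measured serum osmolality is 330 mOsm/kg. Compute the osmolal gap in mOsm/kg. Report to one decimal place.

28.4 mOsm/kg

Calculated osmolality = 2·Na + glucose/18 + urea
= 2·143 + 139/18 + 7.9
= 286 + 7.72 + 7.90
= 301.62 mOsm/kg ≈ 301.6 mOsm/kg
Osmolar gap = measured − calculated = 330 − 301.6 = 28.4 mOsm/kg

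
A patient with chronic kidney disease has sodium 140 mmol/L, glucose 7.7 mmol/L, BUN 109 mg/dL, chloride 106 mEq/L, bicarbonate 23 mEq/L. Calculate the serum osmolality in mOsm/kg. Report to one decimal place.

Calculated osmolality = 2·Na + glucose + BUN/2.8
= 2·140 + 7.7 + 109/2.8
= 280 + 7.70 + 38.93
= 326.63 mOsm/kg

326.6 mOsm/kg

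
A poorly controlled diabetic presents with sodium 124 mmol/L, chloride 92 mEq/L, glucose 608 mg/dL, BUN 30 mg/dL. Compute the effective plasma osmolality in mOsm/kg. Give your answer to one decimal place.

Effective osmolality excludes urea (freely permeant across cell membranes):
2·Na + glucose/18
= 2·124 + 608/18
= 248 + 33.78
= 281.78 mOsm/kg

281.8 mOsm/kg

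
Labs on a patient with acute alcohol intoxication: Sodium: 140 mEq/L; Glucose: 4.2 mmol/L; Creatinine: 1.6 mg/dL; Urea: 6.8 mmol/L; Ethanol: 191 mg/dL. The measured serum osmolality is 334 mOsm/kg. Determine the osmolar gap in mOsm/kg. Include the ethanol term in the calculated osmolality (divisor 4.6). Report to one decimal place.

Calculated osmolality = 2·Na + glucose + urea + ethanol/4.6
= 2·140 + 4.2 + 6.8 + 191/4.6
= 280 + 4.20 + 6.80 + 41.52
= 332.52 mOsm/kg ≈ 332.5 mOsm/kg
Osmolar gap = measured − calculated = 334 − 332.5 = 1.5 mOsm/kg

1.5 mOsm/kg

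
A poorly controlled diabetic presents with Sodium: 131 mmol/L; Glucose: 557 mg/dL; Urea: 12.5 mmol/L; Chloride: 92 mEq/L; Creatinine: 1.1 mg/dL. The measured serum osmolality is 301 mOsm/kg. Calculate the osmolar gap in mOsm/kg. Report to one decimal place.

-4.4 mOsm/kg

Calculated osmolality = 2·Na + glucose/18 + urea
= 2·131 + 557/18 + 12.5
= 262 + 30.94 + 12.50
= 305.44 mOsm/kg ≈ 305.4 mOsm/kg
Osmolar gap = measured − calculated = 301 − 305.4 = -4.4 mOsm/kg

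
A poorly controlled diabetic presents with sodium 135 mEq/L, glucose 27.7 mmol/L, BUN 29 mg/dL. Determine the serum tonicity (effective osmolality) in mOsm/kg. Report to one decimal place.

297.7 mOsm/kg

Effective osmolality excludes urea (freely permeant across cell membranes):
2·Na + glucose
= 2·135 + 27.7
= 270 + 27.7
= 297.7 mOsm/kg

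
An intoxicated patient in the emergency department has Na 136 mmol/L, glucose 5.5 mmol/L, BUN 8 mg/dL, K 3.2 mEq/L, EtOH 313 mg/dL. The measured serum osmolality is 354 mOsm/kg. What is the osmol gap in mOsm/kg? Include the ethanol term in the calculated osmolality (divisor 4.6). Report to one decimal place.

5.6 mOsm/kg

Calculated osmolality = 2·Na + glucose + BUN/2.8 + ethanol/4.6
= 2·136 + 5.5 + 8/2.8 + 313/4.6
= 272 + 5.50 + 2.86 + 68.04
= 348.4 mOsm/kg ≈ 348.4 mOsm/kg
Osmolar gap = measured − calculated = 354 − 348.4 = 5.6 mOsm/kg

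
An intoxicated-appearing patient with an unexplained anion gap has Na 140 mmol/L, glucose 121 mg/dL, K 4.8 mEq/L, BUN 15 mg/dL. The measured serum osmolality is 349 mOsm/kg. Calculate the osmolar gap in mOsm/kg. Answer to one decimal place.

Calculated osmolality = 2·Na + glucose/18 + BUN/2.8
= 2·140 + 121/18 + 15/2.8
= 280 + 6.72 + 5.36
= 292.08 mOsm/kg ≈ 292.1 mOsm/kg
Osmolar gap = measured − calculated = 349 − 292.1 = 56.9 mOsm/kg

56.9 mOsm/kg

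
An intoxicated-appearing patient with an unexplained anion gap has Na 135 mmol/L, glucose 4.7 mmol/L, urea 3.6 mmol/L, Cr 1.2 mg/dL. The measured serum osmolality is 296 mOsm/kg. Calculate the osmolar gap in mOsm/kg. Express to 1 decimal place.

Calculated osmolality = 2·Na + glucose + urea
= 2·135 + 4.7 + 3.6
= 270 + 4.70 + 3.60
= 278.3 mOsm/kg ≈ 278.3 mOsm/kg
Osmolar gap = measured − calculated = 296 − 278.3 = 17.7 mOsm/kg

17.7 mOsm/kg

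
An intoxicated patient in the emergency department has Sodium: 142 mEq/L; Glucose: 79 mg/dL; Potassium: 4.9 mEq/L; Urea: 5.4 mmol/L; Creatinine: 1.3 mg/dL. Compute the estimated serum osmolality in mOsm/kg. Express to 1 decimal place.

Calculated osmolality = 2·Na + glucose/18 + urea
= 2·142 + 79/18 + 5.4
= 284 + 4.39 + 5.40
= 293.79 mOsm/kg

293.8 mOsm/kg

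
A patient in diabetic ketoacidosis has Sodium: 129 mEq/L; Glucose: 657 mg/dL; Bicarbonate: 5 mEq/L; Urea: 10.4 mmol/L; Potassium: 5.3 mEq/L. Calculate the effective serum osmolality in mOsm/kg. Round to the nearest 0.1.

294.5 mOsm/kg

Effective osmolality excludes urea (freely permeant across cell membranes):
2·Na + glucose/18
= 2·129 + 657/18
= 258 + 36.5
= 294.5 mOsm/kg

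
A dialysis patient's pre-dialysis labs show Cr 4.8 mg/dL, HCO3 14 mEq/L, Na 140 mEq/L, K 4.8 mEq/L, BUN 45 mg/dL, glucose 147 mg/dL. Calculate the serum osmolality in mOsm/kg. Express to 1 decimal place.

304.2 mOsm/kg

Calculated osmolality = 2·Na + glucose/18 + BUN/2.8
= 2·140 + 147/18 + 45/2.8
= 280 + 8.17 + 16.07
= 304.24 mOsm/kg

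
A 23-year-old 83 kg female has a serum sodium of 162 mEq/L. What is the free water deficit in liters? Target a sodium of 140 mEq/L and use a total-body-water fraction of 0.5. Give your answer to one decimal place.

6.5 L

TBW = 0.5 · 83 = 41.5 L
Free water deficit = TBW · (Na/140 − 1)
= 41.5 · (162/140 − 1)
= 41.5 · 0.1571
= 6.52 L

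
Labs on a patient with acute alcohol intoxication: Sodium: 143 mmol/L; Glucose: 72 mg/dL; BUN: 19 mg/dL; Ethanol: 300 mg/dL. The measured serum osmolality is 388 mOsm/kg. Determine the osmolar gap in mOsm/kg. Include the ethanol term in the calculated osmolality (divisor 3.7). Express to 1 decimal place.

Calculated osmolality = 2·Na + glucose/18 + BUN/2.8 + ethanol/3.7
= 2·143 + 72/18 + 19/2.8 + 300/3.7
= 286 + 4 + 6.79 + 81.08
= 377.87 mOsm/kg ≈ 377.9 mOsm/kg
Osmolar gap = measured − calculated = 388 − 377.9 = 10.1 mOsm/kg

10.1 mOsm/kg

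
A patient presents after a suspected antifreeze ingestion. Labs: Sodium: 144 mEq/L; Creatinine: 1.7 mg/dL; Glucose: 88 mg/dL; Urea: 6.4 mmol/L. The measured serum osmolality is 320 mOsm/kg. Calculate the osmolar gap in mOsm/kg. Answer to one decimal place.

Calculated osmolality = 2·Na + glucose/18 + urea
= 2·144 + 88/18 + 6.4
= 288 + 4.89 + 6.40
= 299.29 mOsm/kg ≈ 299.3 mOsm/kg
Osmolar gap = measured − calculated = 320 − 299.3 = 20.7 mOsm/kg

20.7 mOsm/kg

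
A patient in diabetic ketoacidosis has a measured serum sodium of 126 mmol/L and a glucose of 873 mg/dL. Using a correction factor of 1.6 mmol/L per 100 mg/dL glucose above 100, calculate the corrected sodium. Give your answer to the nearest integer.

138 mmol/L

Corrected Na = measured Na + 1.6 · (glucose − 100)/100
= 126 + 1.6 · (873 − 100)/100
= 126 + 12.4
= 138.4 mmol/L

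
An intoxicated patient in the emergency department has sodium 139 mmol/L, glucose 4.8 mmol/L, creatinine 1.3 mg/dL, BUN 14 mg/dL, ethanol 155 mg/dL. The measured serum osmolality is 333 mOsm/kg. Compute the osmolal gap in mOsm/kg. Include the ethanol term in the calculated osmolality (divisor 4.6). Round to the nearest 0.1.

11.5 mOsm/kg

Calculated osmolality = 2·Na + glucose + BUN/2.8 + ethanol/4.6
= 2·139 + 4.8 + 14/2.8 + 155/4.6
= 278 + 4.80 + 5 + 33.70
= 321.5 mOsm/kg ≈ 321.5 mOsm/kg
Osmolar gap = measured − calculated = 333 − 321.5 = 11.5 mOsm/kg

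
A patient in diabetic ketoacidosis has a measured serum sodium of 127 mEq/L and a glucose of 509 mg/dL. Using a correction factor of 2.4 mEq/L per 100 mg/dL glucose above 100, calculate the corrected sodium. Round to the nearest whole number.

137 mEq/L

Corrected Na = measured Na + 2.4 · (glucose − 100)/100
= 127 + 2.4 · (509 − 100)/100
= 127 + 9.8
= 136.8 mEq/L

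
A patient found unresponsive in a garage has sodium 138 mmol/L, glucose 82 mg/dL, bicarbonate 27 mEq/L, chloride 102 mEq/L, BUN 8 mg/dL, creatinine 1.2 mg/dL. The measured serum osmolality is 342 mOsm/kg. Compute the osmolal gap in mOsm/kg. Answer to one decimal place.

58.6 mOsm/kg

Calculated osmolality = 2·Na + glucose/18 + BUN/2.8
= 2·138 + 82/18 + 8/2.8
= 276 + 4.56 + 2.86
= 283.42 mOsm/kg ≈ 283.4 mOsm/kg
Osmolar gap = measured − calculated = 342 − 283.4 = 58.6 mOsm/kg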